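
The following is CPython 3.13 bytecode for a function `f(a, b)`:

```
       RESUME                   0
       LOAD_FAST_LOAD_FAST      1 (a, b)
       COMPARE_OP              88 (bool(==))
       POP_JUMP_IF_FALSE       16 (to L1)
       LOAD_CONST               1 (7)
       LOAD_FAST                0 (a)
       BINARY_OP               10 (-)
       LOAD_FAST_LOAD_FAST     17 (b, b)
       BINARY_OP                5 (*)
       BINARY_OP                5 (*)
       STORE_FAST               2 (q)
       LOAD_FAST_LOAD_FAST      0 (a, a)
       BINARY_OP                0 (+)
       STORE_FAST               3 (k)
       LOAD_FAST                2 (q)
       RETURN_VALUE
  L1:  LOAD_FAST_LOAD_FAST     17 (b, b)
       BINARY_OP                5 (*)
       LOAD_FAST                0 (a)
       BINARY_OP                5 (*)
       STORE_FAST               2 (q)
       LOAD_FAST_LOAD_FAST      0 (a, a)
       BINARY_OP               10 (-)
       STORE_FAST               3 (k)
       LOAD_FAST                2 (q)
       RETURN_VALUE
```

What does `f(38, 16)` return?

9728

LOAD_FAST_LOAD_FAST a,b → push 38,16. Stack: [38, 16]
COMPARE_OP bool(==) → 38 vs 16 = False. Stack: [False]
POP_JUMP_IF_FALSE → pop False; jump. Stack: []
LOAD_FAST_LOAD_FAST b,b → push 16,16. Stack: [16, 16]
BINARY_OP * → 16 * 16 = 256. Stack: [256]
LOAD_FAST a → push 38. Stack: [256, 38]
BINARY_OP * → 256 * 38 = 9728. Stack: [9728]
STORE_FAST q → q=9728. Stack: []
LOAD_FAST_LOAD_FAST a,a → push 38,38. Stack: [38, 38]
BINARY_OP - → 38 - 38 = 0. Stack: [0]
STORE_FAST k → k=0. Stack: []
LOAD_FAST q → push 9728. Stack: [9728]
RETURN_VALUE → return 9728.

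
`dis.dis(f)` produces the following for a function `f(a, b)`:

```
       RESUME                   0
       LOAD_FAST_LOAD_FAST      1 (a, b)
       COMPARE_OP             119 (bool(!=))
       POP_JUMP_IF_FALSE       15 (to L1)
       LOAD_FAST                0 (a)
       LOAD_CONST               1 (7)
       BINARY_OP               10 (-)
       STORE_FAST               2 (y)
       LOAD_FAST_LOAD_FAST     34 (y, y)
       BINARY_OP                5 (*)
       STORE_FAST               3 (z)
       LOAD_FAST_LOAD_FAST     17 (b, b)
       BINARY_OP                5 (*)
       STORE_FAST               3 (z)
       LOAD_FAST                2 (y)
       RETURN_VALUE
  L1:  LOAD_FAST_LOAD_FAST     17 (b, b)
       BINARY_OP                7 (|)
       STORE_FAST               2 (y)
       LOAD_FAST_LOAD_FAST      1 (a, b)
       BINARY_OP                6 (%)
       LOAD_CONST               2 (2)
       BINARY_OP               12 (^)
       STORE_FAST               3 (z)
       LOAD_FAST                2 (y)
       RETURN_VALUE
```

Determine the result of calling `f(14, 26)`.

LOAD_FAST_LOAD_FAST a,b → push 14,26. Stack: [14, 26]
COMPARE_OP bool(!=) → 14 vs 26 = True. Stack: [True]
POP_JUMP_IF_FALSE → pop True; no jump. Stack: []
LOAD_FAST a → push 14. Stack: [14]
LOAD_CONST → push 7. Stack: [14, 7]
BINARY_OP - → 14 - 7 = 7. Stack: [7]
STORE_FAST y → y=7. Stack: []
LOAD_FAST_LOAD_FAST y,y → push 7,7. Stack: [7, 7]
BINARY_OP * → 7 * 7 = 49. Stack: [49]
STORE_FAST z → z=49. Stack: []
LOAD_FAST_LOAD_FAST b,b → push 26,26. Stack: [26, 26]
BINARY_OP * → 26 * 26 = 676. Stack: [676]
STORE_FAST z → z=676. Stack: []
LOAD_FAST y → push 7. Stack: [7]
RETURN_VALUE → return 7.

7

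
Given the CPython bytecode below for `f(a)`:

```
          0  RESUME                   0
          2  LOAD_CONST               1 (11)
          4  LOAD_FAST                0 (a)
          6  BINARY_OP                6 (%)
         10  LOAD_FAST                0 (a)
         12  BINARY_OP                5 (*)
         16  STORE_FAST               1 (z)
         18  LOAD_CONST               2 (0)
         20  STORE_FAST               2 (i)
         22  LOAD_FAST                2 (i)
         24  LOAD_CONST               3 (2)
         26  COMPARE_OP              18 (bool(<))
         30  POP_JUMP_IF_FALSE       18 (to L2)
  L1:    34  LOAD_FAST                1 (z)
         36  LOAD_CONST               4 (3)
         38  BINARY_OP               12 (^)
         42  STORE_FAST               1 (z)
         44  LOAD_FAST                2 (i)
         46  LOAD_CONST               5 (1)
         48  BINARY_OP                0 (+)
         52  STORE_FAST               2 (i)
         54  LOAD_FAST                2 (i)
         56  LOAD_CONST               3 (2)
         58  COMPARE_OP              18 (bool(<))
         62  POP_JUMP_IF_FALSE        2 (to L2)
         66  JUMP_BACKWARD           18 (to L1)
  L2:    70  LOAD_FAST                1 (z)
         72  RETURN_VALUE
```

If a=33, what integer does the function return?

LOAD_CONST → push 11. Stack: [11]
LOAD_FAST a → push 33. Stack: [11, 33]
BINARY_OP % → 11 % 33 = 11. Stack: [11]
LOAD_FAST a → push 33. Stack: [11, 33]
BINARY_OP * → 11 * 33 = 363. Stack: [363]
STORE_FAST z → z=363. Stack: []
LOAD_CONST → push 0. Stack: [0]
STORE_FAST i → i=0. Stack: []
LOAD_FAST i → push 0. Stack: [0]
LOAD_CONST → push 2. Stack: [0, 2]
COMPARE_OP bool(<) → 0 vs 2 = True. Stack: [True]
POP_JUMP_IF_FALSE → pop True; no jump. Stack: []
LOAD_FAST z → push 363. Stack: [363]
LOAD_CONST → push 3. Stack: [363, 3]
BINARY_OP ^ → 363 ^ 3 = 360. Stack: [360]
STORE_FAST z → z=360. Stack: []
LOAD_FAST i → push 0. Stack: [0]
LOAD_CONST → push 1. Stack: [0, 1]
BINARY_OP + → 0 + 1 = 1. Stack: [1]
STORE_FAST i → i=1. Stack: []
LOAD_FAST i → push 1. Stack: [1]
LOAD_CONST → push 2. Stack: [1, 2]
COMPARE_OP bool(<) → 1 vs 2 = True. Stack: [True]
POP_JUMP_IF_FALSE → pop True; no jump. Stack: []
LOAD_FAST z → push 360. Stack: [360]
LOAD_CONST → push 3. Stack: [360, 3]
BINARY_OP ^ → 360 ^ 3 = 363. Stack: [363]
STORE_FAST z → z=363. Stack: []
LOAD_FAST i → push 1. Stack: [1]
LOAD_CONST → push 1. Stack: [1, 1]
BINARY_OP + → 1 + 1 = 2. Stack: [2]
STORE_FAST i → i=2. Stack: []
LOAD_FAST i → push 2. Stack: [2]
LOAD_CONST → push 2. Stack: [2, 2]
COMPARE_OP bool(<) → 2 vs 2 = False. Stack: [False]
POP_JUMP_IF_FALSE → pop False; jump. Stack: []
LOAD_FAST z → push 363. Stack: [363]
RETURN_VALUE → return 363.

363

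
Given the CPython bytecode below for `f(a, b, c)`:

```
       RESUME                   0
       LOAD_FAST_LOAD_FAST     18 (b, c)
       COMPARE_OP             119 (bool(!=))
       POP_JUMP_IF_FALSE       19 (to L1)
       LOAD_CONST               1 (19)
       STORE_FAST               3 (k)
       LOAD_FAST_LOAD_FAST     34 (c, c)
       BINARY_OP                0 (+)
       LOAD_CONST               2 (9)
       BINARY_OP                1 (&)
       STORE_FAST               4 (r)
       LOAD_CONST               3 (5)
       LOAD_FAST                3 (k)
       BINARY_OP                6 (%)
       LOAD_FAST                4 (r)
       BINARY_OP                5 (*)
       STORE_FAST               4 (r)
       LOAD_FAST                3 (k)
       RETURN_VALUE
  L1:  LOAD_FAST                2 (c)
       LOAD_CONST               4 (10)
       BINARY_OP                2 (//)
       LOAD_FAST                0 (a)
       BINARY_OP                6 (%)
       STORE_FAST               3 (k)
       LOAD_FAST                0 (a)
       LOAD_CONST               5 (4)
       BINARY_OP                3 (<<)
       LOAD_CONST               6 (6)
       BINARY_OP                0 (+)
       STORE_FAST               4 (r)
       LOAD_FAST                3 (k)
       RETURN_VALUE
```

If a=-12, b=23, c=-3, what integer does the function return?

19

LOAD_FAST_LOAD_FAST b,c → push 23,-3. Stack: [23, -3]
COMPARE_OP bool(!=) → 23 vs -3 = True. Stack: [True]
POP_JUMP_IF_FALSE → pop True; no jump. Stack: []
LOAD_CONST → push 19. Stack: [19]
STORE_FAST k → k=19. Stack: []
LOAD_FAST_LOAD_FAST c,c → push -3,-3. Stack: [-3, -3]
BINARY_OP + → -3 + -3 = -6. Stack: [-6]
LOAD_CONST → push 9. Stack: [-6, 9]
BINARY_OP & → -6 & 9 = 8. Stack: [8]
STORE_FAST r → r=8. Stack: []
LOAD_CONST → push 5. Stack: [5]
LOAD_FAST k → push 19. Stack: [5, 19]
BINARY_OP % → 5 % 19 = 5. Stack: [5]
LOAD_FAST r → push 8. Stack: [5, 8]
BINARY_OP * → 5 * 8 = 40. Stack: [40]
STORE_FAST r → r=40. Stack: []
LOAD_FAST k → push 19. Stack: [19]
RETURN_VALUE → return 19.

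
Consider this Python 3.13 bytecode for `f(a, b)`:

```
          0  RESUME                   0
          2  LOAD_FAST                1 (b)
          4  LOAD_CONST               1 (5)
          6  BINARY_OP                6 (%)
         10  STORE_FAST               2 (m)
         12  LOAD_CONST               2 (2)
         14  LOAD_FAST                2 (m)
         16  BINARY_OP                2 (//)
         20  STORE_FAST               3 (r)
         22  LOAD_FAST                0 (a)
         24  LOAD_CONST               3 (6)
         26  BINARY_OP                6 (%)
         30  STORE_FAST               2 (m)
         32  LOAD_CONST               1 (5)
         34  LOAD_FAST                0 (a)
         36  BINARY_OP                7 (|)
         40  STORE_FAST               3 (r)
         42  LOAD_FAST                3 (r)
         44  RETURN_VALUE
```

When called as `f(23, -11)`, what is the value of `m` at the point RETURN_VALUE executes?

LOAD_FAST b → push -11. Stack: [-11]
LOAD_CONST → push 5. Stack: [-11, 5]
BINARY_OP % → -11 % 5 = 4. Stack: [4]
STORE_FAST m → m=4. Stack: []
LOAD_CONST → push 2. Stack: [2]
LOAD_FAST m → push 4. Stack: [2, 4]
BINARY_OP // → 2 // 4 = 0. Stack: [0]
STORE_FAST r → r=0. Stack: []
LOAD_FAST a → push 23. Stack: [23]
LOAD_CONST → push 6. Stack: [23, 6]
BINARY_OP % → 23 % 6 = 5. Stack: [5]
STORE_FAST m → m=5. Stack: []
LOAD_CONST → push 5. Stack: [5]
LOAD_FAST a → push 23. Stack: [5, 23]
BINARY_OP | → 5 | 23 = 23. Stack: [23]
STORE_FAST r → r=23. Stack: []
LOAD_FAST r → push 23. Stack: [23]
RETURN_VALUE → return 23.

5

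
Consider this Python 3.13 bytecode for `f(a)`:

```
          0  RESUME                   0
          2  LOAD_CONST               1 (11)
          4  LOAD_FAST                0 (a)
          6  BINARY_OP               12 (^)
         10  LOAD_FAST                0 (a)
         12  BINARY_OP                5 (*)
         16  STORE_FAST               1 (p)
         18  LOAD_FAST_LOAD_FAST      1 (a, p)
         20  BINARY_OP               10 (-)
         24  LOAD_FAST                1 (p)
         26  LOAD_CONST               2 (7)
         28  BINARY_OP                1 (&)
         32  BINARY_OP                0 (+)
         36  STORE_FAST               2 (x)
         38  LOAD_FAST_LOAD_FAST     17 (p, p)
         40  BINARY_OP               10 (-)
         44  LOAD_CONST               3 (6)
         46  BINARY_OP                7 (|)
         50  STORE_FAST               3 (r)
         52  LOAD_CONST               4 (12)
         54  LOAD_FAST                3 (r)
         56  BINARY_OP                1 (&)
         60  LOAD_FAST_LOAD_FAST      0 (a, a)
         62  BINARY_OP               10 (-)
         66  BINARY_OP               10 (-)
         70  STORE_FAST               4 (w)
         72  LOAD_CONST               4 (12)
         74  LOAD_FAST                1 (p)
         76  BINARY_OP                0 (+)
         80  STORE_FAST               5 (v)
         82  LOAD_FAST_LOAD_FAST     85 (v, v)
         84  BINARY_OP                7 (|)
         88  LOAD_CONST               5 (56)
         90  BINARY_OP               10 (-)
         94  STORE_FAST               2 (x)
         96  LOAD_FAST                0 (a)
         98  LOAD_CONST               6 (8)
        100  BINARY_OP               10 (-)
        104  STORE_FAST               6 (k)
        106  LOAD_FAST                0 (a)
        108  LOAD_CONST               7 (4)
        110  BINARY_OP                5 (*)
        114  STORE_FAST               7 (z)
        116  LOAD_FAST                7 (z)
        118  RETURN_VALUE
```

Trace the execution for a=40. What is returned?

LOAD_CONST → push 11. Stack: [11]
LOAD_FAST a → push 40. Stack: [11, 40]
BINARY_OP ^ → 11 ^ 40 = 35. Stack: [35]
LOAD_FAST a → push 40. Stack: [35, 40]
BINARY_OP * → 35 * 40 = 1400. Stack: [1400]
STORE_FAST p → p=1400. Stack: []
LOAD_FAST_LOAD_FAST a,p → push 40,1400. Stack: [40, 1400]
BINARY_OP - → 40 - 1400 = -1360. Stack: [-1360]
LOAD_FAST p → push 1400. Stack: [-1360, 1400]
LOAD_CONST → push 7. Stack: [-1360, 1400, 7]
BINARY_OP & → 1400 & 7 = 0. Stack: [-1360, 0]
BINARY_OP + → -1360 + 0 = -1360. Stack: [-1360]
STORE_FAST x → x=-1360. Stack: []
LOAD_FAST_LOAD_FAST p,p → push 1400,1400. Stack: [1400, 1400]
BINARY_OP - → 1400 - 1400 = 0. Stack: [0]
LOAD_CONST → push 6. Stack: [0, 6]
BINARY_OP | → 0 | 6 = 6. Stack: [6]
STORE_FAST r → r=6. Stack: []
LOAD_CONST → push 12. Stack: [12]
LOAD_FAST r → push 6. Stack: [12, 6]
BINARY_OP & → 12 & 6 = 4. Stack: [4]
LOAD_FAST_LOAD_FAST a,a → push 40,40. Stack: [4, 40, 40]
BINARY_OP - → 40 - 40 = 0. Stack: [4, 0]
BINARY_OP - → 4 - 0 = 4. Stack: [4]
STORE_FAST w → w=4. Stack: []
LOAD_CONST → push 12. Stack: [12]
LOAD_FAST p → push 1400. Stack: [12, 1400]
BINARY_OP + → 12 + 1400 = 1412. Stack: [1412]
STORE_FAST v → v=1412. Stack: []
LOAD_FAST_LOAD_FAST v,v → push 1412,1412. Stack: [1412, 1412]
BINARY_OP | → 1412 | 1412 = 1412. Stack: [1412]
LOAD_CONST → push 56. Stack: [1412, 56]
BINARY_OP - → 1412 - 56 = 1356. Stack: [1356]
STORE_FAST x → x=1356. Stack: []
LOAD_FAST a → push 40. Stack: [40]
LOAD_CONST → push 8. Stack: [40, 8]
BINARY_OP - → 40 - 8 = 32. Stack: [32]
STORE_FAST k → k=32. Stack: []
LOAD_FAST a → push 40. Stack: [40]
LOAD_CONST → push 4. Stack: [40, 4]
BINARY_OP * → 40 * 4 = 160. Stack: [160]
STORE_FAST z → z=160. Stack: []
LOAD_FAST z → push 160. Stack: [160]
RETURN_VALUE → return 160.

160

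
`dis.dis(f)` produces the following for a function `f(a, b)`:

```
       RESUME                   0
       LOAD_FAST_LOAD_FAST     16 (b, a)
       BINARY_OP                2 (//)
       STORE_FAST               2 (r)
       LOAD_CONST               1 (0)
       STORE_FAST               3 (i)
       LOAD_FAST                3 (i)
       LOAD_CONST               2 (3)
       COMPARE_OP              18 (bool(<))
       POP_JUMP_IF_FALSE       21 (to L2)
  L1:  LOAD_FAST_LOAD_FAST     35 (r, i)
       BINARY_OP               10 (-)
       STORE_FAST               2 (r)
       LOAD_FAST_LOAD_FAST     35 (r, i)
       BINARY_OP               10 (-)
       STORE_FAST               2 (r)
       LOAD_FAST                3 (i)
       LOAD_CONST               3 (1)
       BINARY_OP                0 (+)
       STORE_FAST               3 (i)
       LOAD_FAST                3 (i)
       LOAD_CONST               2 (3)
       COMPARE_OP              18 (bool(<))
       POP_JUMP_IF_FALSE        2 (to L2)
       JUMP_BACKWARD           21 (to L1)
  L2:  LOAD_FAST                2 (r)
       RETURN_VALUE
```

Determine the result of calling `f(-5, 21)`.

-11

LOAD_FAST_LOAD_FAST b,a → push 21,-5. Stack: [21, -5]
BINARY_OP // → 21 // -5 = -5. Stack: [-5]
STORE_FAST r → r=-5. Stack: []
LOAD_CONST → push 0. Stack: [0]
STORE_FAST i → i=0. Stack: []
LOAD_FAST i → push 0. Stack: [0]
LOAD_CONST → push 3. Stack: [0, 3]
COMPARE_OP bool(<) → 0 vs 3 = True. Stack: [True]
POP_JUMP_IF_FALSE → pop True; no jump. Stack: []
LOAD_FAST_LOAD_FAST r,i → push -5,0. Stack: [-5, 0]
BINARY_OP - → -5 - 0 = -5. Stack: [-5]
STORE_FAST r → r=-5. Stack: []
LOAD_FAST_LOAD_FAST r,i → push -5,0. Stack: [-5, 0]
BINARY_OP - → -5 - 0 = -5. Stack: [-5]
STORE_FAST r → r=-5. Stack: []
LOAD_FAST i → push 0. Stack: [0]
LOAD_CONST → push 1. Stack: [0, 1]
BINARY_OP + → 0 + 1 = 1. Stack: [1]
STORE_FAST i → i=1. Stack: []
LOAD_FAST i → push 1. Stack: [1]
LOAD_CONST → push 3. Stack: [1, 3]
COMPARE_OP bool(<) → 1 vs 3 = True. Stack: [True]
POP_JUMP_IF_FALSE → pop True; no jump. Stack: []
LOAD_FAST_LOAD_FAST r,i → push -5,1. Stack: [-5, 1]
BINARY_OP - → -5 - 1 = -6. Stack: [-6]
STORE_FAST r → r=-6. Stack: []
LOAD_FAST_LOAD_FAST r,i → push -6,1. Stack: [-6, 1]
BINARY_OP - → -6 - 1 = -7. Stack: [-7]
STORE_FAST r → r=-7. Stack: []
LOAD_FAST i → push 1. Stack: [1]
LOAD_CONST → push 1. Stack: [1, 1]
BINARY_OP + → 1 + 1 = 2. Stack: [2]
STORE_FAST i → i=2. Stack: []
LOAD_FAST i → push 2. Stack: [2]
LOAD_CONST → push 3. Stack: [2, 3]
COMPARE_OP bool(<) → 2 vs 3 = True. Stack: [True]
POP_JUMP_IF_FALSE → pop True; no jump. Stack: []
LOAD_FAST_LOAD_FAST r,i → push -7,2. Stack: [-7, 2]
BINARY_OP - → -7 - 2 = -9. Stack: [-9]
STORE_FAST r → r=-9. Stack: []
LOAD_FAST_LOAD_FAST r,i → push -9,2. Stack: [-9, 2]
BINARY_OP - → -9 - 2 = -11. Stack: [-11]
STORE_FAST r → r=-11. Stack: []
LOAD_FAST i → push 2. Stack: [2]
LOAD_CONST → push 1. Stack: [2, 1]
BINARY_OP + → 2 + 1 = 3. Stack: [3]
STORE_FAST i → i=3. Stack: []
LOAD_FAST i → push 3. Stack: [3]
LOAD_CONST → push 3. Stack: [3, 3]
COMPARE_OP bool(<) → 3 vs 3 = False. Stack: [False]
POP_JUMP_IF_FALSE → pop False; jump. Stack: []
LOAD_FAST r → push -11. Stack: [-11]
RETURN_VALUE → return -11.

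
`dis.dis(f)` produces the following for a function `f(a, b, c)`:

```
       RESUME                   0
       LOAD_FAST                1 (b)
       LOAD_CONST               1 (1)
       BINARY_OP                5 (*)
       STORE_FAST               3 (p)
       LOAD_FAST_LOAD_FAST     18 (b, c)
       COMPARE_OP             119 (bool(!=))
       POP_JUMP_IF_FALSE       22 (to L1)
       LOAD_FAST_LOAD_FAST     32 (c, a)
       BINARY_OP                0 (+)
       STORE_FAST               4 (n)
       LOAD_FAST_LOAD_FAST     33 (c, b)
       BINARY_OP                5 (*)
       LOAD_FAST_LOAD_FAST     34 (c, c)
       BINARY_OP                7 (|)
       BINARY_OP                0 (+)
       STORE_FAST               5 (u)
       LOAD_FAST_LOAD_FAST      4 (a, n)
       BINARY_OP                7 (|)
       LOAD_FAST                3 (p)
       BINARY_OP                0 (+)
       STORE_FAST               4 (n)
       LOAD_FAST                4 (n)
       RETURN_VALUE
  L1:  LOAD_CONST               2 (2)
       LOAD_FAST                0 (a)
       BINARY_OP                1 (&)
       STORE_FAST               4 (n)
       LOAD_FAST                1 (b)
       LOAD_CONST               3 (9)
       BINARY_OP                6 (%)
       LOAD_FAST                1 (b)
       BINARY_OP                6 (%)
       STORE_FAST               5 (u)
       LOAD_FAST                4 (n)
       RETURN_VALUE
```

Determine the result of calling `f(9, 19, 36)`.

LOAD_FAST b → push 19. Stack: [19]
LOAD_CONST → push 1. Stack: [19, 1]
BINARY_OP * → 19 * 1 = 19. Stack: [19]
STORE_FAST p → p=19. Stack: []
LOAD_FAST_LOAD_FAST b,c → push 19,36. Stack: [19, 36]
COMPARE_OP bool(!=) → 19 vs 36 = True. Stack: [True]
POP_JUMP_IF_FALSE → pop True; no jump. Stack: []
LOAD_FAST_LOAD_FAST c,a → push 36,9. Stack: [36, 9]
BINARY_OP + → 36 + 9 = 45. Stack: [45]
STORE_FAST n → n=45. Stack: []
LOAD_FAST_LOAD_FAST c,b → push 36,19. Stack: [36, 19]
BINARY_OP * → 36 * 19 = 684. Stack: [684]
LOAD_FAST_LOAD_FAST c,c → push 36,36. Stack: [684, 36, 36]
BINARY_OP | → 36 | 36 = 36. Stack: [684, 36]
BINARY_OP + → 684 + 36 = 720. Stack: [720]
STORE_FAST u → u=720. Stack: []
LOAD_FAST_LOAD_FAST a,n → push 9,45. Stack: [9, 45]
BINARY_OP | → 9 | 45 = 45. Stack: [45]
LOAD_FAST p → push 19. Stack: [45, 19]
BINARY_OP + → 45 + 19 = 64. Stack: [64]
STORE_FAST n → n=64. Stack: []
LOAD_FAST n → push 64. Stack: [64]
RETURN_VALUE → return 64.

64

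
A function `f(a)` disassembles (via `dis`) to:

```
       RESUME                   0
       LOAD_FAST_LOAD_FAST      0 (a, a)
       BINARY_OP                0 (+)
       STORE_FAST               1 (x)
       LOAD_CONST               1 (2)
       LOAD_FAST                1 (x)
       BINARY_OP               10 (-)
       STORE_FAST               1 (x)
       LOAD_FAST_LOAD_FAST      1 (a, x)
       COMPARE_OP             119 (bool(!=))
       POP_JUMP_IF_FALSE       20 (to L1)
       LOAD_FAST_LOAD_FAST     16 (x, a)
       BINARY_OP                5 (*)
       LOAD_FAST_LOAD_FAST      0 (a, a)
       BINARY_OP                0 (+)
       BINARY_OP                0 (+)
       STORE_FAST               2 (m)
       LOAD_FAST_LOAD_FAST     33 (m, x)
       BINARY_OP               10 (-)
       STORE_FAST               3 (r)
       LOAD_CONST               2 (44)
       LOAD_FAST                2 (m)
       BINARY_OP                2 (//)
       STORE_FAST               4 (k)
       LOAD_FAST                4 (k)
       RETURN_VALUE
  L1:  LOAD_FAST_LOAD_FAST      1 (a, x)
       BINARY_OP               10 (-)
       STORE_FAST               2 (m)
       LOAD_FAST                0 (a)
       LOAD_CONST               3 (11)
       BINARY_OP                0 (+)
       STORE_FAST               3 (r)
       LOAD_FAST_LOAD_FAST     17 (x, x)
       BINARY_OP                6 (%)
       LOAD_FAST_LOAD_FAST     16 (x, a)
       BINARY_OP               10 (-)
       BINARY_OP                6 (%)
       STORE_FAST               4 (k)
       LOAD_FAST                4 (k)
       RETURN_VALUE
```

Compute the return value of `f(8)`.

LOAD_FAST_LOAD_FAST a,a → push 8,8. Stack: [8, 8]
BINARY_OP + → 8 + 8 = 16. Stack: [16]
STORE_FAST x → x=16. Stack: []
LOAD_CONST → push 2. Stack: [2]
LOAD_FAST x → push 16. Stack: [2, 16]
BINARY_OP - → 2 - 16 = -14. Stack: [-14]
STORE_FAST x → x=-14. Stack: []
LOAD_FAST_LOAD_FAST a,x → push 8,-14. Stack: [8, -14]
COMPARE_OP bool(!=) → 8 vs -14 = True. Stack: [True]
POP_JUMP_IF_FALSE → pop True; no jump. Stack: []
LOAD_FAST_LOAD_FAST x,a → push -14,8. Stack: [-14, 8]
BINARY_OP * → -14 * 8 = -112. Stack: [-112]
LOAD_FAST_LOAD_FAST a,a → push 8,8. Stack: [-112, 8, 8]
BINARY_OP + → 8 + 8 = 16. Stack: [-112, 16]
BINARY_OP + → -112 + 16 = -96. Stack: [-96]
STORE_FAST m → m=-96. Stack: []
LOAD_FAST_LOAD_FAST m,x → push -96,-14. Stack: [-96, -14]
BINARY_OP - → -96 - -14 = -82. Stack: [-82]
STORE_FAST r → r=-82. Stack: []
LOAD_CONST → push 44. Stack: [44]
LOAD_FAST m → push -96. Stack: [44, -96]
BINARY_OP // → 44 // -96 = -1. Stack: [-1]
STORE_FAST k → k=-1. Stack: []
LOAD_FAST k → push -1. Stack: [-1]
RETURN_VALUE → return -1.

-1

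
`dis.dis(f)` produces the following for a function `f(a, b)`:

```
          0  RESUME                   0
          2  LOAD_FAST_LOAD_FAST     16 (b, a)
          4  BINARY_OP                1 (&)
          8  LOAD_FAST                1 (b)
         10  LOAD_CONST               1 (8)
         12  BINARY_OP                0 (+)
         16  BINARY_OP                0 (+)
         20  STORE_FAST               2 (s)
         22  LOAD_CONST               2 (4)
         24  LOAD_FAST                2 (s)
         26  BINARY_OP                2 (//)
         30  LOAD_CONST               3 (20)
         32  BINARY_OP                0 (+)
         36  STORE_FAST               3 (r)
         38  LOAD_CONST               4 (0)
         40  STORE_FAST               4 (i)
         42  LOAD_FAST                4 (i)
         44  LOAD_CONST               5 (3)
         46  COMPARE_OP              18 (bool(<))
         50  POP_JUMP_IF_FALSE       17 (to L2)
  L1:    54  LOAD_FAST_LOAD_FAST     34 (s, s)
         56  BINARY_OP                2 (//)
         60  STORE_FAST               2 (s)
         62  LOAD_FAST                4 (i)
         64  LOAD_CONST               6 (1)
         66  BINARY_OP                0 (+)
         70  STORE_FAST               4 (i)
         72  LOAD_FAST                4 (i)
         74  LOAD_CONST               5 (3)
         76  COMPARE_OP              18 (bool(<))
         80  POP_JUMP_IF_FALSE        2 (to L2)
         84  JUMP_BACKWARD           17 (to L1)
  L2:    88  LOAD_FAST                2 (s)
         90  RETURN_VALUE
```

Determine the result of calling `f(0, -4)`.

LOAD_FAST_LOAD_FAST b,a → push -4,0. Stack: [-4, 0]
BINARY_OP & → -4 & 0 = 0. Stack: [0]
LOAD_FAST b → push -4. Stack: [0, -4]
LOAD_CONST → push 8. Stack: [0, -4, 8]
BINARY_OP + → -4 + 8 = 4. Stack: [0, 4]
BINARY_OP + → 0 + 4 = 4. Stack: [4]
STORE_FAST s → s=4. Stack: []
LOAD_CONST → push 4. Stack: [4]
LOAD_FAST s → push 4. Stack: [4, 4]
BINARY_OP // → 4 // 4 = 1. Stack: [1]
LOAD_CONST → push 20. Stack: [1, 20]
BINARY_OP + → 1 + 20 = 21. Stack: [21]
STORE_FAST r → r=21. Stack: []
LOAD_CONST → push 0. Stack: [0]
STORE_FAST i → i=0. Stack: []
LOAD_FAST i → push 0. Stack: [0]
LOAD_CONST → push 3. Stack: [0, 3]
COMPARE_OP bool(<) → 0 vs 3 = True. Stack: [True]
POP_JUMP_IF_FALSE → pop True; no jump. Stack: []
LOAD_FAST_LOAD_FAST s,s → push 4,4. Stack: [4, 4]
BINARY_OP // → 4 // 4 = 1. Stack: [1]
STORE_FAST s → s=1. Stack: []
LOAD_FAST i → push 0. Stack: [0]
LOAD_CONST → push 1. Stack: [0, 1]
BINARY_OP + → 0 + 1 = 1. Stack: [1]
STORE_FAST i → i=1. Stack: []
LOAD_FAST i → push 1. Stack: [1]
LOAD_CONST → push 3. Stack: [1, 3]
COMPARE_OP bool(<) → 1 vs 3 = True. Stack: [True]
POP_JUMP_IF_FALSE → pop True; no jump. Stack: []
LOAD_FAST_LOAD_FAST s,s → push 1,1. Stack: [1, 1]
BINARY_OP // → 1 // 1 = 1. Stack: [1]
STORE_FAST s → s=1. Stack: []
LOAD_FAST i → push 1. Stack: [1]
LOAD_CONST → push 1. Stack: [1, 1]
BINARY_OP + → 1 + 1 = 2. Stack: [2]
STORE_FAST i → i=2. Stack: []
LOAD_FAST i → push 2. Stack: [2]
LOAD_CONST → push 3. Stack: [2, 3]
COMPARE_OP bool(<) → 2 vs 3 = True. Stack: [True]
POP_JUMP_IF_FALSE → pop True; no jump. Stack: []
LOAD_FAST_LOAD_FAST s,s → push 1,1. Stack: [1, 1]
BINARY_OP // → 1 // 1 = 1. Stack: [1]
STORE_FAST s → s=1. Stack: []
LOAD_FAST i → push 2. Stack: [2]
LOAD_CONST → push 1. Stack: [2, 1]
BINARY_OP + → 2 + 1 = 3. Stack: [3]
STORE_FAST i → i=3. Stack: []
LOAD_FAST i → push 3. Stack: [3]
LOAD_CONST → push 3. Stack: [3, 3]
COMPARE_OP bool(<) → 3 vs 3 = False. Stack: [False]
POP_JUMP_IF_FALSE → pop False; jump. Stack: []
LOAD_FAST s → push 1. Stack: [1]
RETURN_VALUE → return 1.

1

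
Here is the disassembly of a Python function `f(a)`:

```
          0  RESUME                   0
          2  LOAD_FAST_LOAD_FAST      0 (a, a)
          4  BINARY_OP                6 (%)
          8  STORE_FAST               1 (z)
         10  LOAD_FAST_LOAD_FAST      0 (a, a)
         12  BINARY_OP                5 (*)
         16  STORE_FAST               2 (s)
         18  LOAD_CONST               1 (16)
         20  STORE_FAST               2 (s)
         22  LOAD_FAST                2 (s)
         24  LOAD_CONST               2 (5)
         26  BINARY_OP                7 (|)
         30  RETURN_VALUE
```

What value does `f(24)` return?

LOAD_FAST_LOAD_FAST a,a → push 24,24. Stack: [24, 24]
BINARY_OP % → 24 % 24 = 0. Stack: [0]
STORE_FAST z → z=0. Stack: []
LOAD_FAST_LOAD_FAST a,a → push 24,24. Stack: [24, 24]
BINARY_OP * → 24 * 24 = 576. Stack: [576]
STORE_FAST s → s=576. Stack: []
LOAD_CONST → push 16. Stack: [16]
STORE_FAST s → s=16. Stack: []
LOAD_FAST s → push 16. Stack: [16]
LOAD_CONST → push 5. Stack: [16, 5]
BINARY_OP | → 16 | 5 = 21. Stack: [21]
RETURN_VALUE → return 21.

21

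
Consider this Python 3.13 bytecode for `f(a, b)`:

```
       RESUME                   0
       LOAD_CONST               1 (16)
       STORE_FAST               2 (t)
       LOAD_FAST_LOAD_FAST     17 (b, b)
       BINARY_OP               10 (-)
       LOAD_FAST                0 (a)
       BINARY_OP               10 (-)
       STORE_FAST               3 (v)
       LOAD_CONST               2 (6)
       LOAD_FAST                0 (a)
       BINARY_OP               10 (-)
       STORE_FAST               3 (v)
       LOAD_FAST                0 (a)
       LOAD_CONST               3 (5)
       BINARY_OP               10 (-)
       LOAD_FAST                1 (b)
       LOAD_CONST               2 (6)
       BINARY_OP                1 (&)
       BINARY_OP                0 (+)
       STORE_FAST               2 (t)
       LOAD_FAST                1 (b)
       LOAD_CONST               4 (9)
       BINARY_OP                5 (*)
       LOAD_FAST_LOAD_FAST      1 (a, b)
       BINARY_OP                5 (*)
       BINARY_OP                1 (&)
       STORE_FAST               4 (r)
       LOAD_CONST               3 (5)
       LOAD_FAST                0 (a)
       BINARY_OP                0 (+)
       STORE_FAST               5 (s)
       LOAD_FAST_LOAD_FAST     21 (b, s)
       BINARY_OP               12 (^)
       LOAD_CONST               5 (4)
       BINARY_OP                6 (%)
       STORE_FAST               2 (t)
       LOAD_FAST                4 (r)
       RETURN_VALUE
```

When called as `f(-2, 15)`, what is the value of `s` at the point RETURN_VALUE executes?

LOAD_CONST → push 16. Stack: [16]
STORE_FAST t → t=16. Stack: []
LOAD_FAST_LOAD_FAST b,b → push 15,15. Stack: [15, 15]
BINARY_OP - → 15 - 15 = 0. Stack: [0]
LOAD_FAST a → push -2. Stack: [0, -2]
BINARY_OP - → 0 - -2 = 2. Stack: [2]
STORE_FAST v → v=2. Stack: []
LOAD_CONST → push 6. Stack: [6]
LOAD_FAST a → push -2. Stack: [6, -2]
BINARY_OP - → 6 - -2 = 8. Stack: [8]
STORE_FAST v → v=8. Stack: []
LOAD_FAST a → push -2. Stack: [-2]
LOAD_CONST → push 5. Stack: [-2, 5]
BINARY_OP - → -2 - 5 = -7. Stack: [-7]
LOAD_FAST b → push 15. Stack: [-7, 15]
LOAD_CONST → push 6. Stack: [-7, 15, 6]
BINARY_OP & → 15 & 6 = 6. Stack: [-7, 6]
BINARY_OP + → -7 + 6 = -1. Stack: [-1]
STORE_FAST t → t=-1. Stack: []
LOAD_FAST b → push 15. Stack: [15]
LOAD_CONST → push 9. Stack: [15, 9]
BINARY_OP * → 15 * 9 = 135. Stack: [135]
LOAD_FAST_LOAD_FAST a,b → push -2,15. Stack: [135, -2, 15]
BINARY_OP * → -2 * 15 = -30. Stack: [135, -30]
BINARY_OP & → 135 & -30 = 130. Stack: [130]
STORE_FAST r → r=130. Stack: []
LOAD_CONST → push 5. Stack: [5]
LOAD_FAST a → push -2. Stack: [5, -2]
BINARY_OP + → 5 + -2 = 3. Stack: [3]
STORE_FAST s → s=3. Stack: []
LOAD_FAST_LOAD_FAST b,s → push 15,3. Stack: [15, 3]
BINARY_OP ^ → 15 ^ 3 = 12. Stack: [12]
LOAD_CONST → push 4. Stack: [12, 4]
BINARY_OP % → 12 % 4 = 0. Stack: [0]
STORE_FAST t → t=0. Stack: []
LOAD_FAST r → push 130. Stack: [130]
RETURN_VALUE → return 130.

3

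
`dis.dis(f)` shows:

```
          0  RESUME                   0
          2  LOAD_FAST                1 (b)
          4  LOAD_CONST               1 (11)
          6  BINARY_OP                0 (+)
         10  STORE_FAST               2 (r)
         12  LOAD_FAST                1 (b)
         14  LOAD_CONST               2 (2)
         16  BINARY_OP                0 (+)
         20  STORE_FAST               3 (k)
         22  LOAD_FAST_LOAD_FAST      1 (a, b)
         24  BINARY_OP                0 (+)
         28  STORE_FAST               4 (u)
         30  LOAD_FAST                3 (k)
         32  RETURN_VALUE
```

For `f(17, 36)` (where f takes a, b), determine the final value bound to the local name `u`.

LOAD_FAST b → push 36. Stack: [36]
LOAD_CONST → push 11. Stack: [36, 11]
BINARY_OP + → 36 + 11 = 47. Stack: [47]
STORE_FAST r → r=47. Stack: []
LOAD_FAST b → push 36. Stack: [36]
LOAD_CONST → push 2. Stack: [36, 2]
BINARY_OP + → 36 + 2 = 38. Stack: [38]
STORE_FAST k → k=38. Stack: []
LOAD_FAST_LOAD_FAST a,b → push 17,36. Stack: [17, 36]
BINARY_OP + → 17 + 36 = 53. Stack: [53]
STORE_FAST u → u=53. Stack: []
LOAD_FAST k → push 38. Stack: [38]
RETURN_VALUE → return 38.

53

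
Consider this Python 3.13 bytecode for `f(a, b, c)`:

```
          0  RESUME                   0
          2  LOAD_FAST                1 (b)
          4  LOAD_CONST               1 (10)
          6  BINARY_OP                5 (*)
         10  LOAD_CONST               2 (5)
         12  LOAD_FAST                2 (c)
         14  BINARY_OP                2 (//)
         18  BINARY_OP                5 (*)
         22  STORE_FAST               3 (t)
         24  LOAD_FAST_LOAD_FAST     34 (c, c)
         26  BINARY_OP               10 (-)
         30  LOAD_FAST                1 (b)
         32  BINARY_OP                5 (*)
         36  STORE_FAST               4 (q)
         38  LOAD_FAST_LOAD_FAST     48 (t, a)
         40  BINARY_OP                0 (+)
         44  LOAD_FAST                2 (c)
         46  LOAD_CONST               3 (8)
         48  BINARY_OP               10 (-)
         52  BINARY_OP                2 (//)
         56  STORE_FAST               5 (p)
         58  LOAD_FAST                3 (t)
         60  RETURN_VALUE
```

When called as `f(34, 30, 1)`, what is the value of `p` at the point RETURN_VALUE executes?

LOAD_FAST b → push 30. Stack: [30]
LOAD_CONST → push 10. Stack: [30, 10]
BINARY_OP * → 30 * 10 = 300. Stack: [300]
LOAD_CONST → push 5. Stack: [300, 5]
LOAD_FAST c → push 1. Stack: [300, 5, 1]
BINARY_OP // → 5 // 1 = 5. Stack: [300, 5]
BINARY_OP * → 300 * 5 = 1500. Stack: [1500]
STORE_FAST t → t=1500. Stack: []
LOAD_FAST_LOAD_FAST c,c → push 1,1. Stack: [1, 1]
BINARY_OP - → 1 - 1 = 0. Stack: [0]
LOAD_FAST b → push 30. Stack: [0, 30]
BINARY_OP * → 0 * 30 = 0. Stack: [0]
STORE_FAST q → q=0. Stack: []
LOAD_FAST_LOAD_FAST t,a → push 1500,34. Stack: [1500, 34]
BINARY_OP + → 1500 + 34 = 1534. Stack: [1534]
LOAD_FAST c → push 1. Stack: [1534, 1]
LOAD_CONST → push 8. Stack: [1534, 1, 8]
BINARY_OP - → 1 - 8 = -7. Stack: [1534, -7]
BINARY_OP // → 1534 // -7 = -220. Stack: [-220]
STORE_FAST p → p=-220. Stack: []
LOAD_FAST t → push 1500. Stack: [1500]
RETURN_VALUE → return 1500.

-220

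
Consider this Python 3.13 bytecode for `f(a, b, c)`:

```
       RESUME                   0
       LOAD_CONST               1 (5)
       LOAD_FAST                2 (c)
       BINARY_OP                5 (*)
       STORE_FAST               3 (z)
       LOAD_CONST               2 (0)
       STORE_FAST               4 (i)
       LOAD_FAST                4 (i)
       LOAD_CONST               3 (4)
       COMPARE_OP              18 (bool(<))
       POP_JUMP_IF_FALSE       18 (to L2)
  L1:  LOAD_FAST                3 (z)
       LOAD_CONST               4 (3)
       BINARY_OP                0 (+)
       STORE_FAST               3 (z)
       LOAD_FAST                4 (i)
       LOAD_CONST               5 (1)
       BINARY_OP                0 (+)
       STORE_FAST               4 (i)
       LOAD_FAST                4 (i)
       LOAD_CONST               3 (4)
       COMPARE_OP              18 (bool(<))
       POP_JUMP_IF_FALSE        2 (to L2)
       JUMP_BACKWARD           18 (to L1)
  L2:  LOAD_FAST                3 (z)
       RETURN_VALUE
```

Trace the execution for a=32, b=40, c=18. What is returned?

102

LOAD_CONST → push 5. Stack: [5]
LOAD_FAST c → push 18. Stack: [5, 18]
BINARY_OP * → 5 * 18 = 90. Stack: [90]
STORE_FAST z → z=90. Stack: []
LOAD_CONST → push 0. Stack: [0]
STORE_FAST i → i=0. Stack: []
LOAD_FAST i → push 0. Stack: [0]
LOAD_CONST → push 4. Stack: [0, 4]
COMPARE_OP bool(<) → 0 vs 4 = True. Stack: [True]
POP_JUMP_IF_FALSE → pop True; no jump. Stack: []
LOAD_FAST z → push 90. Stack: [90]
LOAD_CONST → push 3. Stack: [90, 3]
BINARY_OP + → 90 + 3 = 93. Stack: [93]
STORE_FAST z → z=93. Stack: []
LOAD_FAST i → push 0. Stack: [0]
LOAD_CONST → push 1. Stack: [0, 1]
BINARY_OP + → 0 + 1 = 1. Stack: [1]
STORE_FAST i → i=1. Stack: []
LOAD_FAST i → push 1. Stack: [1]
LOAD_CONST → push 4. Stack: [1, 4]
COMPARE_OP bool(<) → 1 vs 4 = True. Stack: [True]
POP_JUMP_IF_FALSE → pop True; no jump. Stack: []
LOAD_FAST z → push 93. Stack: [93]
LOAD_CONST → push 3. Stack: [93, 3]
BINARY_OP + → 93 + 3 = 96. Stack: [96]
STORE_FAST z → z=96. Stack: []
LOAD_FAST i → push 1. Stack: [1]
LOAD_CONST → push 1. Stack: [1, 1]
BINARY_OP + → 1 + 1 = 2. Stack: [2]
STORE_FAST i → i=2. Stack: []
LOAD_FAST i → push 2. Stack: [2]
LOAD_CONST → push 4. Stack: [2, 4]
COMPARE_OP bool(<) → 2 vs 4 = True. Stack: [True]
POP_JUMP_IF_FALSE → pop True; no jump. Stack: []
LOAD_FAST z → push 96. Stack: [96]
LOAD_CONST → push 3. Stack: [96, 3]
BINARY_OP + → 96 + 3 = 99. Stack: [99]
STORE_FAST z → z=99. Stack: []
LOAD_FAST i → push 2. Stack: [2]
LOAD_CONST → push 1. Stack: [2, 1]
BINARY_OP + → 2 + 1 = 3. Stack: [3]
STORE_FAST i → i=3. Stack: []
LOAD_FAST i → push 3. Stack: [3]
LOAD_CONST → push 4. Stack: [3, 4]
COMPARE_OP bool(<) → 3 vs 4 = True. Stack: [True]
POP_JUMP_IF_FALSE → pop True; no jump. Stack: []
LOAD_FAST z → push 99. Stack: [99]
LOAD_CONST → push 3. Stack: [99, 3]
BINARY_OP + → 99 + 3 = 102. Stack: [102]
STORE_FAST z → z=102. Stack: []
LOAD_FAST i → push 3. Stack: [3]
LOAD_CONST → push 1. Stack: [3, 1]
BINARY_OP + → 3 + 1 = 4. Stack: [4]
STORE_FAST i → i=4. Stack: []
LOAD_FAST i → push 4. Stack: [4]
LOAD_CONST → push 4. Stack: [4, 4]
COMPARE_OP bool(<) → 4 vs 4 = False. Stack: [False]
POP_JUMP_IF_FALSE → pop False; jump. Stack: []
LOAD_FAST z → push 102. Stack: [102]
RETURN_VALUE → return 102.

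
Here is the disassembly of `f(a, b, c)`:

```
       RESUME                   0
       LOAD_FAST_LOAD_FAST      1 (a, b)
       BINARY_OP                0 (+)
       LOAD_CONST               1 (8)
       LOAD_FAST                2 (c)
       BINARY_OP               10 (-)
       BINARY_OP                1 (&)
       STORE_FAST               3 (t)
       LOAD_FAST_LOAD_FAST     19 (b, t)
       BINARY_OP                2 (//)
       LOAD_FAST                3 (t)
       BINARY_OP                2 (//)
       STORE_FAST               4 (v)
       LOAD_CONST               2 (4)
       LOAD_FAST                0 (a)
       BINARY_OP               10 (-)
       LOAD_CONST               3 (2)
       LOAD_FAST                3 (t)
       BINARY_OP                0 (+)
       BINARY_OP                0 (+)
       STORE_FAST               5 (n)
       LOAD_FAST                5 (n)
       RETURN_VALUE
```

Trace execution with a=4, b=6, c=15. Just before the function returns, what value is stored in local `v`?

LOAD_FAST_LOAD_FAST a,b → push 4,6. Stack: [4, 6]
BINARY_OP + → 4 + 6 = 10. Stack: [10]
LOAD_CONST → push 8. Stack: [10, 8]
LOAD_FAST c → push 15. Stack: [10, 8, 15]
BINARY_OP - → 8 - 15 = -7. Stack: [10, -7]
BINARY_OP & → 10 & -7 = 8. Stack: [8]
STORE_FAST t → t=8. Stack: []
LOAD_FAST_LOAD_FAST b,t → push 6,8. Stack: [6, 8]
BINARY_OP // → 6 // 8 = 0. Stack: [0]
LOAD_FAST t → push 8. Stack: [0, 8]
BINARY_OP // → 0 // 8 = 0. Stack: [0]
STORE_FAST v → v=0. Stack: []
LOAD_CONST → push 4. Stack: [4]
LOAD_FAST a → push 4. Stack: [4, 4]
BINARY_OP - → 4 - 4 = 0. Stack: [0]
LOAD_CONST → push 2. Stack: [0, 2]
LOAD_FAST t → push 8. Stack: [0, 2, 8]
BINARY_OP + → 2 + 8 = 10. Stack: [0, 10]
BINARY_OP + → 0 + 10 = 10. Stack: [10]
STORE_FAST n → n=10. Stack: []
LOAD_FAST n → push 10. Stack: [10]
RETURN_VALUE → return 10.

0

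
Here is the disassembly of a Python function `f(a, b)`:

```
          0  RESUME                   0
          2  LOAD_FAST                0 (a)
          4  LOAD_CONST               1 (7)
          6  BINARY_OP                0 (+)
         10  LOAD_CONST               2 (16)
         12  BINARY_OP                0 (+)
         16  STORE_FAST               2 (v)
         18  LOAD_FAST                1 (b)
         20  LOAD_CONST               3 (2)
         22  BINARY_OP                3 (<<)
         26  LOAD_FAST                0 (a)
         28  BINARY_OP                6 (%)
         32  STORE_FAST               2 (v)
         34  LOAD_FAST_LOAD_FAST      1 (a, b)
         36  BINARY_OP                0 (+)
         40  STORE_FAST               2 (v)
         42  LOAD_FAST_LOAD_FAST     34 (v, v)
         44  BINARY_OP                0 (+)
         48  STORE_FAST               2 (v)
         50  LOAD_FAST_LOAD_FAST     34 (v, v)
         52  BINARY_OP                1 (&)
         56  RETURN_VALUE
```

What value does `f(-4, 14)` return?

LOAD_FAST a → push -4. Stack: [-4]
LOAD_CONST → push 7. Stack: [-4, 7]
BINARY_OP + → -4 + 7 = 3. Stack: [3]
LOAD_CONST → push 16. Stack: [3, 16]
BINARY_OP + → 3 + 16 = 19. Stack: [19]
STORE_FAST v → v=19. Stack: []
LOAD_FAST b → push 14. Stack: [14]
LOAD_CONST → push 2. Stack: [14, 2]
BINARY_OP << → 14 << 2 = 56. Stack: [56]
LOAD_FAST a → push -4. Stack: [56, -4]
BINARY_OP % → 56 % -4 = 0. Stack: [0]
STORE_FAST v → v=0. Stack: []
LOAD_FAST_LOAD_FAST a,b → push -4,14. Stack: [-4, 14]
BINARY_OP + → -4 + 14 = 10. Stack: [10]
STORE_FAST v → v=10. Stack: []
LOAD_FAST_LOAD_FAST v,v → push 10,10. Stack: [10, 10]
BINARY_OP + → 10 + 10 = 20. Stack: [20]
STORE_FAST v → v=20. Stack: []
LOAD_FAST_LOAD_FAST v,v → push 20,20. Stack: [20, 20]
BINARY_OP & → 20 & 20 = 20. Stack: [20]
RETURN_VALUE → return 20.

20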